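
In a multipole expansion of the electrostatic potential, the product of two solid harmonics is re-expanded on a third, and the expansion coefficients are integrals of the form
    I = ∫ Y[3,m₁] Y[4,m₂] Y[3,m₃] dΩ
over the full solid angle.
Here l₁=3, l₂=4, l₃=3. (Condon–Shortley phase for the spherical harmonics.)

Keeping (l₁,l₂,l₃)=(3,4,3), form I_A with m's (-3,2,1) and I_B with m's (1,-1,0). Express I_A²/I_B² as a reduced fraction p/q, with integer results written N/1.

18/5

Same 3,4,3: normalisation and zero-m 3j drop out of the ratio.
A: Δ: 4! 2! 4! / 11! → 1/34650; sum: t=4:+1/192 = 1/192; 3j²(3 4 3; -3 2 1) = Δ·Π!·Σ² = 3/77  (sign +1)
B: Δ: 4! 2! 4! / 11! → 1/34650; sum: t=0:+1/288 t=1:−1/24 t=2:+1/48 = -5/288; 3j²(3 4 3; 1 -1 0) = Δ·Π!·Σ² = 5/462  (sign +1)
I_A²/I_B² = (3/77)/(5/462) = 18/5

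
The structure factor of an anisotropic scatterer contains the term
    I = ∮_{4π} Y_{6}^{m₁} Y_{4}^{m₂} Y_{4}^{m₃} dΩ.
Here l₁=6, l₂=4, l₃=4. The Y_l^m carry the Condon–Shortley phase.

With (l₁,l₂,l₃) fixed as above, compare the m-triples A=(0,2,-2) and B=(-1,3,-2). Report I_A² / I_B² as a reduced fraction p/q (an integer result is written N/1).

484/507

Same 6,4,4: normalisation and zero-m 3j drop out of the ratio.
A: Δ: 6! 6! 2! / 15! → 1/1261260; sum: t=4:+1/4608 t=5:−1/14400 t=6:+1/1036800 = 77/518400; 3j²(6 4 4; 0 2 -2) = Δ·Π!·Σ² = 11/585  (sign +1)
B: Δ: 6! 6! 2! / 15! → 1/1261260; sum: t=5:−1/11520 t=6:+1/86400 = -13/172800; 3j²(6 4 4; -1 3 -2) = Δ·Π!·Σ² = 13/660  (sign -1)
I_A²/I_B² = (11/585)/(13/660) = 484/507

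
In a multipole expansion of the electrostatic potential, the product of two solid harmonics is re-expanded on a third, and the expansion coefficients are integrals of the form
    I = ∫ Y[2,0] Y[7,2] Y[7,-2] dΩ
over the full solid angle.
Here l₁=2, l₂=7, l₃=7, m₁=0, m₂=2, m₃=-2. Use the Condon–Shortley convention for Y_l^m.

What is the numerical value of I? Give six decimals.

0.125586

Rules hold: Σm=0, L=16 even, 5≤7≤9.
N = 5·15·15 = 1125
Δ = 2!·2!·12!/17! = 1/185640
Racah Σ t=0..2: t=0:+1/2419200 t=1:−1/518400 t=2:+1/2419200 = -1/907200
⇒ 3j(2 7 7; 0 0 0)² = 56/3315, sgn +1
Racah Σ t=0..2: t=0:+1/8709120 t=1:−1/967680 t=2:+1/2419200 = -11/21772800
⇒ 3j(2 7 7; 0 2 -2)² = 242/23205, sgn +1
4πI² = N·(3j₀)²·(3jₘ)² = 9680/48841
I = +1·√(0.198194/4π) = 0.12558578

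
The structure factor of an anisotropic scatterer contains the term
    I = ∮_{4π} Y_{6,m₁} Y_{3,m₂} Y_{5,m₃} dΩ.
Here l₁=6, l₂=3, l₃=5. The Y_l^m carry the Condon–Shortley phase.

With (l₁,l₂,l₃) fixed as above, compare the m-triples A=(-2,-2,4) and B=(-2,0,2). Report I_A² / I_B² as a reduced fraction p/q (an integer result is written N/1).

l's match ⇒ only the (l;m) 3-j factors differ between A and B.
A: triangle coeff Δ(6,3,5) = 1/675675; Σ_t [0,1]: t=0:+1/967680 t=1:−1/60480 = -1/64512; (3j)²=15/1001 [(6 3 5; -2 -2 4)], sign=+1
B: triangle coeff Δ(6,3,5) = 1/675675; Σ_t [1,3]: t=1:−1/60480 t=2:+1/5760 t=3:−1/8640 = 1/24192; (3j)²=8/3003 [(6 3 5; -2 0 2)], sign=-1
I_A²/I_B² = (15/1001)/(8/3003) = 45/8

45/8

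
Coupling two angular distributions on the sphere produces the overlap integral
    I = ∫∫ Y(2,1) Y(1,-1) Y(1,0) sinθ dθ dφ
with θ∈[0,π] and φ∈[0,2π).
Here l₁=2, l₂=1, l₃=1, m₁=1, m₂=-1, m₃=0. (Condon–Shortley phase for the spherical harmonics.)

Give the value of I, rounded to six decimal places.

Rules hold: Σm=0, L=4 even, 1≤1≤3.
N = 5·3·3 = 45
Δ = 2!·2!·0!/5! = 1/30
Racah Σ t=1..1: t=1:−1/1 = -1/1
⇒ 3j(2 1 1; 0 0 0)² = 2/15, sgn +1
Racah Σ t=0..0: t=0:+1/2 = 1/2
⇒ 3j(2 1 1; 1 -1 0)² = 1/10, sgn -1
4πI² = N·(3j₀)²·(3jₘ)² = 3/5
I = -1·√(0.6/4π) = -0.21850969

-0.218510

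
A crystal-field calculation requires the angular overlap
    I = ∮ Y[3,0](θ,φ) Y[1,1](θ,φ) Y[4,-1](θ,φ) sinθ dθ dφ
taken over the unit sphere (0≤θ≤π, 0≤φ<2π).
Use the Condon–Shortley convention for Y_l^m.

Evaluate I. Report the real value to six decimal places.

-0.194664

m-sum 0 ✓  L=8 even ✓  2≤4≤4 ✓
Π(2lᵢ+1) = 7×3×9 = 189
triangle coeff Δ(3,1,4) = 1/252
Σ_t [0,0]: t=0:+1/36 = 1/36
(3j)²=4/63 [(3 1 4; 0 0 0)], sign=+1
Σ_t [0,0]: t=0:+1/72 = 1/72
(3j)²=5/126 [(3 1 4; 0 1 -1)], sign=-1
⇒ 4πI² = 10/21
I = (-1)√(10/21/(4π)) = -0.19466390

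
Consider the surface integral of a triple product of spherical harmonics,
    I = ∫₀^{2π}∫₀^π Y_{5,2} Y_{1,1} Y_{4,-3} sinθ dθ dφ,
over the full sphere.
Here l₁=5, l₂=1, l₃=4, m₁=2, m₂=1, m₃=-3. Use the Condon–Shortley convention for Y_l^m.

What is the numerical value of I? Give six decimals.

0.085055

m-sum 0 ✓  L=10 even ✓  4≤4≤6 ✓
Π(2lᵢ+1) = 11×3×9 = 297
triangle coeff Δ(5,1,4) = 1/495
Σ_t [1,1]: t=1:−1/576 = -1/576
(3j)²=5/99 [(5 1 4; 0 0 0)], sign=-1
Σ_t [2,2]: t=2:+1/10080 = 1/10080
(3j)²=1/165 [(5 1 4; 2 1 -3)], sign=-1
⇒ 4πI² = 1/11
I = (+1)√(1/11/(4π)) = 0.08505478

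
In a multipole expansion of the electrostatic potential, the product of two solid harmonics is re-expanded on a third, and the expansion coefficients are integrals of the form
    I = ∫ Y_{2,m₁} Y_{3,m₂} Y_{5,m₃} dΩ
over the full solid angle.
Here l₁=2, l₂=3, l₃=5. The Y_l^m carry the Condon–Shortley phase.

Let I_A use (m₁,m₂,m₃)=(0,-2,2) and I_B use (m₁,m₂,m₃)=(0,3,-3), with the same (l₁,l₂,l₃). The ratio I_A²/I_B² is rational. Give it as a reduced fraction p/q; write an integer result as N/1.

9/4

Same 2,3,5: normalisation and zero-m 3j drop out of the ratio.
A: Δ: 0! 4! 6! / 11! → 1/2310; sum: t=0:+1/480 = 1/480; 3j²(2 3 5; 0 -2 2) = Δ·Π!·Σ² = 3/110  (sign -1)
B: Δ: 0! 4! 6! / 11! → 1/2310; sum: t=0:+1/2880 = 1/2880; 3j²(2 3 5; 0 3 -3) = Δ·Π!·Σ² = 2/165  (sign +1)
I_A²/I_B² = (3/110)/(2/165) = 9/4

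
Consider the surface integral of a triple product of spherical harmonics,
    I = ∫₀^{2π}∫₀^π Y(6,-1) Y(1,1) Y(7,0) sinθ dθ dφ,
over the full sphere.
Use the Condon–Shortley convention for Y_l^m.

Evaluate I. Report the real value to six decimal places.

0.160342

Checks pass: Σm=0; 14 even; l₃=7∈[5,7].
(2·6+1)(2·1+1)(2·7+1) = 585
Δ: 0! 12! 2! / 15! → 1/1365
sum: t=0:+1/518400 = 1/518400
3j²(6 1 7; 0 0 0) = Δ·Π!·Σ² = 7/195  (sign -1)
sum: t=0:+1/1209600 = 1/1209600
3j²(6 1 7; -1 1 0) = Δ·Π!·Σ² = 1/65  (sign -1)
combine: 4πI² = 585·7/195·1/65 = 21/65
take √, sign +1: I = 0.16034227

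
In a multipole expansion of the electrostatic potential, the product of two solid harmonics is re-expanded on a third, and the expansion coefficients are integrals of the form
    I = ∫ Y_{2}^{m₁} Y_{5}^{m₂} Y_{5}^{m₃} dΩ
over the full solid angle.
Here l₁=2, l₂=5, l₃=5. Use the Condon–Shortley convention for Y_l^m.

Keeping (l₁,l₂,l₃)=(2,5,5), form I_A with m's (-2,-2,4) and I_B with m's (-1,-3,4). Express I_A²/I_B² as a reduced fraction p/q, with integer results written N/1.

24/49

Same 2,5,5: normalisation and zero-m 3j drop out of the ratio.
A: Δ: 2! 2! 8! / 13! → 1/38610; sum: t=2:+1/20160 = 1/20160; 3j²(2 5 5; -2 -2 4) = Δ·Π!·Σ² = 12/715  (sign -1)
B: Δ: 2! 2! 8! / 13! → 1/38610; sum: t=1:−1/10080 t=2:+1/80640 = -1/11520; 3j²(2 5 5; -1 -3 4) = Δ·Π!·Σ² = 49/1430  (sign +1)
I_A²/I_B² = (12/715)/(49/1430) = 24/49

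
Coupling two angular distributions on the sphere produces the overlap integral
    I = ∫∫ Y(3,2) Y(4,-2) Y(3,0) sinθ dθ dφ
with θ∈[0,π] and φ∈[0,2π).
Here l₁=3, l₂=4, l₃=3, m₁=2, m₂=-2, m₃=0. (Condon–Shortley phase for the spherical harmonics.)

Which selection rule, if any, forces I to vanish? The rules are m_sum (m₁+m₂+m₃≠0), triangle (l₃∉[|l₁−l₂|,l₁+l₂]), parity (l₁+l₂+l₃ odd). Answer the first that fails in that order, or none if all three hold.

none

azimuthal sum: 2 − 2 + 0 = 0  ✓
1 ≤ 3 ≤ 7 (triangle on l)  ✓
L = 3 + 4 + 3 = 10 (even)  ✓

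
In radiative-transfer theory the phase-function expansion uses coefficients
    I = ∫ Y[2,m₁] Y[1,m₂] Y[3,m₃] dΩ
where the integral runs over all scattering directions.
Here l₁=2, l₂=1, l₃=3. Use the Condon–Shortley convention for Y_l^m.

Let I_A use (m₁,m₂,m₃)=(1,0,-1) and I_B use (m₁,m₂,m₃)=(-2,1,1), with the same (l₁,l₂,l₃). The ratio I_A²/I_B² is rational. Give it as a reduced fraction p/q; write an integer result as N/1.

Shared (l₁,l₂,l₃)=(2,1,3): N and (l;000)² cancel in I_A²/I_B².
A: Δ = 0!·4!·2!/7! = 1/105; Racah Σ t=0..0: t=0:+1/6 = 1/6; ⇒ 3j(2 1 3; 1 0 -1)² = 8/105, sgn +1
B: Δ = 0!·4!·2!/7! = 1/105; Racah Σ t=0..0: t=0:+1/48 = 1/48; ⇒ 3j(2 1 3; -2 1 1)² = 1/105, sgn +1
I_A²/I_B² = (8/105)/(1/105) = 8/1

8/1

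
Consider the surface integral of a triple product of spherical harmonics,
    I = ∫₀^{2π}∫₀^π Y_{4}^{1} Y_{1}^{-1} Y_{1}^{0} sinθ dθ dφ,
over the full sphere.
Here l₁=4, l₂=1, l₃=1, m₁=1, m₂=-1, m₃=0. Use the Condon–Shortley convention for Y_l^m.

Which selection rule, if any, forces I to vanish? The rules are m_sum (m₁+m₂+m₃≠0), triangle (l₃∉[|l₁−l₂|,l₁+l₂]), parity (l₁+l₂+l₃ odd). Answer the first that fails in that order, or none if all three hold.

m₁+m₂+m₃ = 1 − 1 + 0 = 0  ✓
triangle: |4−1|=3 ≤ l₃=1 ≤ 4+1=5  ✗
parity: l₁+l₂+l₃ = 6 is even

triangle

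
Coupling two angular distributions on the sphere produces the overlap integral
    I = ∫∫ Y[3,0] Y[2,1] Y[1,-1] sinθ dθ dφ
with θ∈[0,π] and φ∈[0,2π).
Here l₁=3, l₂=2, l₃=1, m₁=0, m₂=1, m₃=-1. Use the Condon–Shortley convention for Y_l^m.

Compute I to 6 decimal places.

0.143048

m-sum 0 ✓  L=6 even ✓  1≤1≤5 ✓
Π(2lᵢ+1) = 7×5×3 = 105
triangle coeff Δ(3,2,1) = 1/105
Σ_t [2,2]: t=2:+1/4 = 1/4
(3j)²=3/35 [(3 2 1; 0 0 0)], sign=-1
Σ_t [3,3]: t=3:−1/12 = -1/12
(3j)²=1/35 [(3 2 1; 0 1 -1)], sign=-1
⇒ 4πI² = 9/35
I = (+1)√(9/35/(4π)) = 0.14304817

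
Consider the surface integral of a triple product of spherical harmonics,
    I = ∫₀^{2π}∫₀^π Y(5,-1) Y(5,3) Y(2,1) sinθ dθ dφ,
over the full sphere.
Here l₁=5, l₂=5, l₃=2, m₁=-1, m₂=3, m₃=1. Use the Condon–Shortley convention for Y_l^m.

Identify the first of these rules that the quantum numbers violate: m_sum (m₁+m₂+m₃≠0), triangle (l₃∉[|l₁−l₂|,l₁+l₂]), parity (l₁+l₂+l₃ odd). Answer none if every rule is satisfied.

azimuthal sum: -1 + 3 + 1 = 3  ✗
0 ≤ 2 ≤ 10 (triangle on l)
L = 5 + 5 + 2 = 12 (even)

m_sum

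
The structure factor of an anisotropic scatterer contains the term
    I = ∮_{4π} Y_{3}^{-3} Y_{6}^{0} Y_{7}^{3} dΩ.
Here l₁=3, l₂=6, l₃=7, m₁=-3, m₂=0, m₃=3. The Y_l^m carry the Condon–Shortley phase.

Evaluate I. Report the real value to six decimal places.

0.186383

m-sum 0 ✓  L=16 even ✓  3≤7≤9 ✓
Π(2lᵢ+1) = 7×13×15 = 1365
triangle coeff Δ(3,6,7) = 1/2042040
Σ_t [0,2]: t=0:+1/207360 t=1:−1/57600 t=2:+1/207360 = -1/129600
(3j)²=168/12155 [(3 6 7; 0 0 0)], sign=+1
Σ_t [2,2]: t=2:+1/829440 = 1/829440
(3j)²=225/9724 [(3 6 7; -3 0 3)], sign=+1
⇒ 4πI² = 198450/454597
I = (+1)√(198450/454597/(4π)) = 0.18638345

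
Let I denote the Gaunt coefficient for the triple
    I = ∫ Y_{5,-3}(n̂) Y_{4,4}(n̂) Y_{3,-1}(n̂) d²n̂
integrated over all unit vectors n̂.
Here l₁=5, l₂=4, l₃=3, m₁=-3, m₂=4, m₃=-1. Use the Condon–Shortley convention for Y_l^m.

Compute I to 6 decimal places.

Checks pass: Σm=0; 12 even; l₃=3∈[1,9].
(2·5+1)(2·4+1)(2·3+1) = 693
Δ: 6! 4! 2! / 13! → 1/180180
sum: t=2:+1/576 t=3:−1/144 t=4:+1/576 = -1/288
3j²(5 4 3; 0 0 0) = Δ·Π!·Σ² = 20/1001  (sign +1)
sum: t=6:+1/5760 = 1/5760
3j²(5 4 3; -3 4 -1) = Δ·Π!·Σ² = 56/2145  (sign +1)
combine: 4πI² = 693·20/1001·56/2145 = 672/1859
take √, sign +1: I = 0.16960553

0.169606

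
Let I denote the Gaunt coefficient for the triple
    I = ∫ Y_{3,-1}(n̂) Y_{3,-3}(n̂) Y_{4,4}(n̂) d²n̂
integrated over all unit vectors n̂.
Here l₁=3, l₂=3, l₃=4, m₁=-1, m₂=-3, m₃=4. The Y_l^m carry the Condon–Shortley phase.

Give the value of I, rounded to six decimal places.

m-sum 0 ✓  L=10 even ✓  0≤4≤6 ✓
Π(2lᵢ+1) = 7×7×9 = 441
triangle coeff Δ(3,3,4) = 1/34650
Σ_t [0,2]: t=0:+1/72 t=1:−1/16 t=2:+1/72 = -5/144
(3j)²=2/77 [(3 3 4; 0 0 0)], sign=-1
Σ_t [0,0]: t=0:+1/1152 = 1/1152
(3j)²=1/33 [(3 3 4; -1 -3 4)], sign=+1
⇒ 4πI² = 42/121
I = (-1)√(42/121/(4π)) = -0.16619847

-0.166198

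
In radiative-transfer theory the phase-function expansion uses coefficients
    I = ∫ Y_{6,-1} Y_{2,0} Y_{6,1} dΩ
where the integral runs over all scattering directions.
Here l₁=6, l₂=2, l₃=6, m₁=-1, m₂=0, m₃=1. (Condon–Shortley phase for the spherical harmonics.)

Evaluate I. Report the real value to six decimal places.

Rules hold: Σm=0, L=14 even, 4≤6≤8.
N = 13·5·13 = 845
Δ = 2!·10!·2!/15! = 1/90090
Racah Σ t=0..2: t=0:+1/69120 t=1:−1/14400 t=2:+1/69120 = -7/172800
⇒ 3j(6 2 6; 0 0 0)² = 14/715, sgn -1
Racah Σ t=0..2: t=0:+1/120960 t=1:−1/17280 t=2:+1/57600 = -13/403200
⇒ 3j(6 2 6; -1 0 1)² = 13/770, sgn +1
4πI² = N·(3j₀)²·(3jₘ)² = 169/605
I = -1·√(0.279339/4π) = -0.14909419

-0.149094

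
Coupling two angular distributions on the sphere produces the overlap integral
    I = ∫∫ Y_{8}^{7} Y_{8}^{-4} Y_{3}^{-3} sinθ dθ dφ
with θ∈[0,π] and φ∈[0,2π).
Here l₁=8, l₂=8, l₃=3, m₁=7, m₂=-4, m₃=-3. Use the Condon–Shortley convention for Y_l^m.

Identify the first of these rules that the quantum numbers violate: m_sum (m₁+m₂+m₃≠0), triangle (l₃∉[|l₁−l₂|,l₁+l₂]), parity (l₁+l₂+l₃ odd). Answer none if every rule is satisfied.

parity

m₁+m₂+m₃ = 7 − 4 − 3 = 0  ✓
triangle: |8−8|=0 ≤ l₃=3 ≤ 8+8=16  ✓
parity: l₁+l₂+l₃ = 19 is odd  ✗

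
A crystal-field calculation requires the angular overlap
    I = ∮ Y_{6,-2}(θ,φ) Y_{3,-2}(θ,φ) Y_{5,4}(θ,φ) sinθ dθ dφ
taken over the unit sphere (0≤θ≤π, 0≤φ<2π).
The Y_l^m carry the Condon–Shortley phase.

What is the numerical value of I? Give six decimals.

-0.139560

Rules hold: Σm=0, L=14 even, 3≤5≤9.
N = 13·7·11 = 1001
Δ = 4!·8!·2!/15! = 1/675675
Racah Σ t=1..3: t=1:−1/8640 t=2:+1/2304 t=3:−1/8640 = 7/34560
⇒ 3j(6 3 5; 0 0 0)² = 7/429, sgn -1
Racah Σ t=0..1: t=0:+1/967680 t=1:−1/60480 = -1/64512
⇒ 3j(6 3 5; -2 -2 4)² = 15/1001, sgn +1
4πI² = N·(3j₀)²·(3jₘ)² = 35/143
I = -1·√(0.244755/4π) = -0.13956004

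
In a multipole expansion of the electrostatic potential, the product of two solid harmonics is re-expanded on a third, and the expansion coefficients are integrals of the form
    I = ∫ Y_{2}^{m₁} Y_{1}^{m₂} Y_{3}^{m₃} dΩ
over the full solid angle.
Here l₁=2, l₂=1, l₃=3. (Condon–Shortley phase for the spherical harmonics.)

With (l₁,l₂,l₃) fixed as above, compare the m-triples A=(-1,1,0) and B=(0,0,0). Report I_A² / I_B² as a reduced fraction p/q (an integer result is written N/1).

Shared (l₁,l₂,l₃)=(2,1,3): N and (l;000)² cancel in I_A²/I_B².
A: Δ = 0!·4!·2!/7! = 1/105; Racah Σ t=0..0: t=0:+1/12 = 1/12; ⇒ 3j(2 1 3; -1 1 0)² = 1/35, sgn -1
B: Δ = 0!·4!·2!/7! = 1/105; Racah Σ t=0..0: t=0:+1/4 = 1/4; ⇒ 3j(2 1 3; 0 0 0)² = 3/35, sgn -1
I_A²/I_B² = (1/35)/(3/35) = 1/3

1/3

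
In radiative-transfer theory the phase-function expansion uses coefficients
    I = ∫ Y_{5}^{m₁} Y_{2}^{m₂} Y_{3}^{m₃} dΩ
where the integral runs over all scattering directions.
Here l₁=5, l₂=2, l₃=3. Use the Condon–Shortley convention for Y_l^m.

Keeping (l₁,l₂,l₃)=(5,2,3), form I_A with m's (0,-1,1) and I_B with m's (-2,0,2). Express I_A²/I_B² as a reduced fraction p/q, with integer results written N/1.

50/63

Same 5,2,3: normalisation and zero-m 3j drop out of the ratio.
A: Δ: 4! 6! 0! / 11! → 1/2310; sum: t=1:−1/288 = -1/288; 3j²(5 2 3; 0 -1 1) = Δ·Π!·Σ² = 5/231  (sign -1)
B: Δ: 4! 6! 0! / 11! → 1/2310; sum: t=2:+1/480 = 1/480; 3j²(5 2 3; -2 0 2) = Δ·Π!·Σ² = 3/110  (sign -1)
I_A²/I_B² = (5/231)/(3/110) = 50/63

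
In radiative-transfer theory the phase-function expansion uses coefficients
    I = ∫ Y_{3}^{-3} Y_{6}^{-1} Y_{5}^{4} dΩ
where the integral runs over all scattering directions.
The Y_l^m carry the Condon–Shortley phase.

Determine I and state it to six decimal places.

0.072068

m-sum 0 ✓  L=14 even ✓  3≤5≤9 ✓
Π(2lᵢ+1) = 7×13×11 = 1001
triangle coeff Δ(3,6,5) = 1/675675
Σ_t [1,3]: t=1:−1/8640 t=2:+1/2304 t=3:−1/8640 = 7/34560
(3j)²=7/429 [(3 6 5; 0 0 0)], sign=-1
Σ_t [4,4]: t=4:+1/241920 = 1/241920
(3j)²=4/1001 [(3 6 5; -3 -1 4)], sign=-1
⇒ 4πI² = 28/429
I = (+1)√(28/429/(4π)) = 0.07206849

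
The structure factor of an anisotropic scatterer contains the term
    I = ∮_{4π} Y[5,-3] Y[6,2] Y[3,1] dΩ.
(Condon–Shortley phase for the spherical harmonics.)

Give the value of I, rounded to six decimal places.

-0.145631

Rules hold: Σm=0, L=14 even, 1≤3≤11.
N = 11·13·7 = 1001
Δ = 8!·2!·4!/15! = 1/675675
Racah Σ t=3..5: t=3:−1/8640 t=4:+1/2304 t=5:−1/8640 = 7/34560
⇒ 3j(5 6 3; 0 0 0)² = 7/429, sgn -1
Racah Σ t=6..8: t=6:+1/11520 t=7:−1/30240 t=8:+1/1935360 = 1/18432
⇒ 3j(5 6 3; -3 2 1)² = 7/429, sgn +1
4πI² = N·(3j₀)²·(3jₘ)² = 343/1287
I = -1·√(0.266511/4π) = -0.14563067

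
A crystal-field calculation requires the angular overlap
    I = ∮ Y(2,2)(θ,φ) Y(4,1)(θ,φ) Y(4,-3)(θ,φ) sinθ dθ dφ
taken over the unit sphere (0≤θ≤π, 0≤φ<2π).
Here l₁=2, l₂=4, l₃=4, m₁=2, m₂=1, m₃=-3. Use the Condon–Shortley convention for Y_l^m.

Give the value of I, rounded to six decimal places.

0.159270

Checks pass: Σm=0; 10 even; l₃=4∈[2,6].
(2·2+1)(2·4+1)(2·4+1) = 405
Δ: 2! 2! 6! / 11! → 1/13860
sum: t=0:+1/192 t=1:−1/36 t=2:+1/192 = -5/288
3j²(2 4 4; 0 0 0) = Δ·Π!·Σ² = 20/693  (sign -1)
sum: t=0:+1/480 = 1/480
3j²(2 4 4; 2 1 -3) = Δ·Π!·Σ² = 3/110  (sign -1)
combine: 4πI² = 405·20/693·3/110 = 270/847
take √, sign +1: I = 0.15927046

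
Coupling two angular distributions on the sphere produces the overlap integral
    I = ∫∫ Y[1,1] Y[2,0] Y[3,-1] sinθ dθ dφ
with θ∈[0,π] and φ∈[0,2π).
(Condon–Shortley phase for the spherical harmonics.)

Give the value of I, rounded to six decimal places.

-0.202301

Rules hold: Σm=0, L=6 even, 1≤3≤3.
N = 3·5·7 = 105
Δ = 0!·2!·4!/7! = 1/105
Racah Σ t=0..0: t=0:+1/4 = 1/4
⇒ 3j(1 2 3; 0 0 0)² = 3/35, sgn -1
Racah Σ t=0..0: t=0:+1/8 = 1/8
⇒ 3j(1 2 3; 1 0 -1)² = 2/35, sgn +1
4πI² = N·(3j₀)²·(3jₘ)² = 18/35
I = -1·√(0.514286/4π) = -0.20230066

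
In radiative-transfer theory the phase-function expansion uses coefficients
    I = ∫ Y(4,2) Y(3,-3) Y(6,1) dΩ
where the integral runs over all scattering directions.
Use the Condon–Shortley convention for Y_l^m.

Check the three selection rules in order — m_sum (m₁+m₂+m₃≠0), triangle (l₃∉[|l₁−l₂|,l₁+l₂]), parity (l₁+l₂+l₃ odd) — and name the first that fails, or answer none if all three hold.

parity

Σmᵢ = 0  ✓
l₃∈[|l₁−l₂|,l₁+l₂]=[1,7], have l₃=6  ✓
Σlᵢ = 13 ⇒ odd  ✗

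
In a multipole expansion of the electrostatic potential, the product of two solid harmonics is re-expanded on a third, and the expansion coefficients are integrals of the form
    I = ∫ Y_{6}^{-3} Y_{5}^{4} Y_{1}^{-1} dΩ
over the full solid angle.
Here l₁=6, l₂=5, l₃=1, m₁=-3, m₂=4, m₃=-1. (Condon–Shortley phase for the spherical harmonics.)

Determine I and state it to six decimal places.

Rules hold: Σm=0, L=12 even, 1≤1≤11.
N = 13·11·3 = 429
Δ = 10!·2!·0!/13! = 1/858
Racah Σ t=5..5: t=5:−1/14400 = -1/14400
⇒ 3j(6 5 1; 0 0 0)² = 6/143, sgn +1
Racah Σ t=9..9: t=9:−1/725760 = -1/725760
⇒ 3j(6 5 1; -3 4 -1)² = 1/286, sgn -1
4πI² = N·(3j₀)²·(3jₘ)² = 9/143
I = -1·√(0.0629371/4π) = -0.07076985

-0.070770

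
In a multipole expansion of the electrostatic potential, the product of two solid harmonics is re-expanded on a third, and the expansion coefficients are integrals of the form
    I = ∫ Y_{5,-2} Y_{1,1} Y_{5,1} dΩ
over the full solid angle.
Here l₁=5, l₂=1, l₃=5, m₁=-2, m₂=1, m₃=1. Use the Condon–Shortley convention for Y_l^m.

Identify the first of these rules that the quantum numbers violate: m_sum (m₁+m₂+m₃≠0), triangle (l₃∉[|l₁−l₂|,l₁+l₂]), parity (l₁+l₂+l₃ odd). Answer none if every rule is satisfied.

azimuthal sum: -2 + 1 + 1 = 0  ✓
4 ≤ 5 ≤ 6 (triangle on l)  ✓
L = 5 + 1 + 5 = 11 (odd)  ✗

parity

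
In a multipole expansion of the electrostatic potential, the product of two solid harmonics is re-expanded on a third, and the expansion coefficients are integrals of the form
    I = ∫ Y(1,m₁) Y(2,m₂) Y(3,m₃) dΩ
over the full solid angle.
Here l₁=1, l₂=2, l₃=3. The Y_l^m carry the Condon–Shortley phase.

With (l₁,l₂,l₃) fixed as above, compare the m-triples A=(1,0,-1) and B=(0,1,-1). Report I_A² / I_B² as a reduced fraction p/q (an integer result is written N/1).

3/4

Same 1,2,3: normalisation and zero-m 3j drop out of the ratio.
A: Δ: 0! 2! 4! / 7! → 1/105; sum: t=0:+1/8 = 1/8; 3j²(1 2 3; 1 0 -1) = Δ·Π!·Σ² = 2/35  (sign +1)
B: Δ: 0! 2! 4! / 7! → 1/105; sum: t=0:+1/6 = 1/6; 3j²(1 2 3; 0 1 -1) = Δ·Π!·Σ² = 8/105  (sign +1)
I_A²/I_B² = (2/35)/(8/105) = 3/4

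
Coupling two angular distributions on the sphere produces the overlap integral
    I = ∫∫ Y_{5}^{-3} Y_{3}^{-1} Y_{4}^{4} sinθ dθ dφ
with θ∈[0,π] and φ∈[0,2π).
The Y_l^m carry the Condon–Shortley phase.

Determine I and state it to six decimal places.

Checks pass: Σm=0; 12 even; l₃=4∈[2,8].
(2·5+1)(2·3+1)(2·4+1) = 693
Δ: 4! 6! 2! / 13! → 1/180180
sum: t=1:−1/576 t=2:+1/144 t=3:−1/576 = 1/288
3j²(5 3 4; 0 0 0) = Δ·Π!·Σ² = 20/1001  (sign +1)
sum: t=2:+1/5760 = 1/5760
3j²(5 3 4; -3 -1 4) = Δ·Π!·Σ² = 56/2145  (sign +1)
combine: 4πI² = 693·20/1001·56/2145 = 672/1859
take √, sign +1: I = 0.16960553

0.169606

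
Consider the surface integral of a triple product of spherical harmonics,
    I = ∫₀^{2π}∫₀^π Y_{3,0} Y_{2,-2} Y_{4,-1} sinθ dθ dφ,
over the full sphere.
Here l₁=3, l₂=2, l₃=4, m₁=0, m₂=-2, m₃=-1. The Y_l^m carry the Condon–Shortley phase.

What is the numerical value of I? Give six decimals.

Σmᵢ = -3 ≠ 0, so the φ-integral vanishes; I = 0

0.000000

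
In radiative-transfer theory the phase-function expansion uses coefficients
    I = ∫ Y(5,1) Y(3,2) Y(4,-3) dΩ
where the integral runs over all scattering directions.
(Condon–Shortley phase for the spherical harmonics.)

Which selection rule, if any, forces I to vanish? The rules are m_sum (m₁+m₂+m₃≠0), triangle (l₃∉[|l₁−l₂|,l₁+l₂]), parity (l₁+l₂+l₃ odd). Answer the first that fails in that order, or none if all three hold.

none

m₁+m₂+m₃ = 1 + 2 − 3 = 0  ✓
triangle: |5−3|=2 ≤ l₃=4 ≤ 5+3=8  ✓
parity: l₁+l₂+l₃ = 12 is even  ✓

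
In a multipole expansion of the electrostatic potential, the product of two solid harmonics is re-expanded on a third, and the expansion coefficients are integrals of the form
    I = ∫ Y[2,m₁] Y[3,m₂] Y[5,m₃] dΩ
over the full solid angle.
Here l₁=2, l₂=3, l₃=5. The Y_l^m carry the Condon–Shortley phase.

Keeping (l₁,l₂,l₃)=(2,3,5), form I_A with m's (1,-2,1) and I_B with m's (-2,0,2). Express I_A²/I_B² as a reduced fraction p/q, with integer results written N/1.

Same 2,3,5: normalisation and zero-m 3j drop out of the ratio.
A: Δ: 0! 4! 6! / 11! → 1/2310; sum: t=0:+1/720 = 1/720; 3j²(2 3 5; 1 -2 1) = Δ·Π!·Σ² = 4/385  (sign +1)
B: Δ: 0! 4! 6! / 11! → 1/2310; sum: t=0:+1/864 = 1/864; 3j²(2 3 5; -2 0 2) = Δ·Π!·Σ² = 1/66  (sign -1)
I_A²/I_B² = (4/385)/(1/66) = 24/35

24/35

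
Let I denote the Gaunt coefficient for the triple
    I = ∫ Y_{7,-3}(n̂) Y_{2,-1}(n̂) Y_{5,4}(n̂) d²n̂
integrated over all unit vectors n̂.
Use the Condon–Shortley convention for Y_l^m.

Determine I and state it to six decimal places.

Rules hold: Σm=0, L=14 even, 5≤5≤9.
N = 15·5·11 = 825
Δ = 4!·10!·0!/15! = 1/15015
Racah Σ t=2..2: t=2:+1/57600 = 1/57600
⇒ 3j(7 2 5; 0 0 0)² = 21/715, sgn -1
Racah Σ t=1..1: t=1:−1/2177280 = -1/2177280
⇒ 3j(7 2 5; -3 -1 4)² = 8/3003, sgn +1
4πI² = N·(3j₀)²·(3jₘ)² = 120/1859
I = -1·√(0.0645508/4π) = -0.07167142

-0.071671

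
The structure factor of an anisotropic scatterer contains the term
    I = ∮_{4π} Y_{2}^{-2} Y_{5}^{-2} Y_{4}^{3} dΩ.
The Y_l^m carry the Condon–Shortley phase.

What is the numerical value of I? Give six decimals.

0.000000

Σmᵢ = -1 ≠ 0, so the φ-integral vanishes; I = 0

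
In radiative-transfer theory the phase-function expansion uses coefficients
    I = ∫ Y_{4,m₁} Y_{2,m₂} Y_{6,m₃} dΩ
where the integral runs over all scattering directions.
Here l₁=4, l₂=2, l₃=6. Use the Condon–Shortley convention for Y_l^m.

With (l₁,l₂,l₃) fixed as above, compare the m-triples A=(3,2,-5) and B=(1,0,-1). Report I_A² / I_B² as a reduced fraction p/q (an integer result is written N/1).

11/7

Shared (l₁,l₂,l₃)=(4,2,6): N and (l;000)² cancel in I_A²/I_B².
A: Δ = 0!·8!·4!/13! = 1/6435; Racah Σ t=0..0: t=0:+1/120960 = 1/120960; ⇒ 3j(4 2 6; 3 2 -5)² = 2/39, sgn -1
B: Δ = 0!·8!·4!/13! = 1/6435; Racah Σ t=0..0: t=0:+1/2880 = 1/2880; ⇒ 3j(4 2 6; 1 0 -1)² = 14/429, sgn -1
I_A²/I_B² = (2/39)/(14/429) = 11/7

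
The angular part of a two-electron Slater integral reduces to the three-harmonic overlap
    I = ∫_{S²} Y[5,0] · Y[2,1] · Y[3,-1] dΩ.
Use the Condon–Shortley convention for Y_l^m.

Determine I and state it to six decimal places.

m-sum 0 ✓  L=10 even ✓  3≤3≤7 ✓
Π(2lᵢ+1) = 11×5×7 = 385
triangle coeff Δ(5,2,3) = 1/2310
Σ_t [2,2]: t=2:+1/144 = 1/144
(3j)²=10/231 [(5 2 3; 0 0 0)], sign=-1
Σ_t [3,3]: t=3:−1/288 = -1/288
(3j)²=5/231 [(5 2 3; 0 1 -1)], sign=-1
⇒ 4πI² = 250/693
I = (+1)√(250/693/(4π)) = 0.16943318

0.169433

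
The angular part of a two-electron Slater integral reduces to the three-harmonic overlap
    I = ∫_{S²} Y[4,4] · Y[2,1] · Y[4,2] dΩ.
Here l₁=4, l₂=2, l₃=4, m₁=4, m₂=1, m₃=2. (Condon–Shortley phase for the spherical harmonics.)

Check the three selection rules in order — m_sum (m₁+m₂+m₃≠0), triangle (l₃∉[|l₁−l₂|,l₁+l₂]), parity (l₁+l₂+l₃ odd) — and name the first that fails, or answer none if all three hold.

m_sum

azimuthal sum: 4 + 1 + 2 = 7  ✗
2 ≤ 4 ≤ 6 (triangle on l)
L = 4 + 2 + 4 = 10 (even)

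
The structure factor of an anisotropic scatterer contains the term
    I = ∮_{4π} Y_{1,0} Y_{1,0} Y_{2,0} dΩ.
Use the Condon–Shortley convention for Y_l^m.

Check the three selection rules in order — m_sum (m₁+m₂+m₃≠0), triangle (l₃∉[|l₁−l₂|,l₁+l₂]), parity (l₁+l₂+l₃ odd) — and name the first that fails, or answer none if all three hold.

none

m₁+m₂+m₃ = 0 + 0 + 0 = 0  ✓
triangle: |1−1|=0 ≤ l₃=2 ≤ 1+1=2  ✓
parity: l₁+l₂+l₃ = 4 is even  ✓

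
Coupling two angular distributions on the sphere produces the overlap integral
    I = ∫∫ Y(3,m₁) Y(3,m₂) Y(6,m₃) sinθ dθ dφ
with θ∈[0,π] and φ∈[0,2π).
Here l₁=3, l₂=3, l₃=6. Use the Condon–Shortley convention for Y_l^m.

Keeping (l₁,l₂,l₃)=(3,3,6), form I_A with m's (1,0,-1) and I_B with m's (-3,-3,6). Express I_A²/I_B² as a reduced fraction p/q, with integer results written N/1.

25/66

l's match ⇒ only the (l;m) 3-j factors differ between A and B.
A: triangle coeff Δ(3,3,6) = 1/12012; Σ_t [0,0]: t=0:+1/1728 = 1/1728; (3j)²=25/858 [(3 3 6; 1 0 -1)], sign=-1
B: triangle coeff Δ(3,3,6) = 1/12012; Σ_t [0,0]: t=0:+1/518400 = 1/518400; (3j)²=1/13 [(3 3 6; -3 -3 6)], sign=+1
I_A²/I_B² = (25/858)/(1/13) = 25/66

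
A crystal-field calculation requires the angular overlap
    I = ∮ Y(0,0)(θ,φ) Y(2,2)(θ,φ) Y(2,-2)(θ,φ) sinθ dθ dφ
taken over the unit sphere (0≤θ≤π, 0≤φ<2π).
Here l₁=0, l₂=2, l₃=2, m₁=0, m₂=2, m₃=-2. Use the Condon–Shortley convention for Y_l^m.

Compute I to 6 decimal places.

m-sum 0 ✓  L=4 even ✓  2≤2≤2 ✓
Π(2lᵢ+1) = 1×5×5 = 25
triangle coeff Δ(0,2,2) = 1/5
Σ_t [0,0]: t=0:+1/4 = 1/4
(3j)²=1/5 [(0 2 2; 0 0 0)], sign=+1
Σ_t [0,0]: t=0:+1/24 = 1/24
(3j)²=1/5 [(0 2 2; 0 2 -2)], sign=+1
⇒ 4πI² = 1/1
I = (+1)√(1/1/(4π)) = 0.28209479

0.282095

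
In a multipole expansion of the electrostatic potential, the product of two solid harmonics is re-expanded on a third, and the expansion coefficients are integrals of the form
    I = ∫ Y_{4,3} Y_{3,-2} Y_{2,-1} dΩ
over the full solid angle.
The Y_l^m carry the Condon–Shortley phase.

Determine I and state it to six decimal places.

0.000000

Σlᵢ=9 odd — θ-integrand is odd under cosθ→−cosθ; I=0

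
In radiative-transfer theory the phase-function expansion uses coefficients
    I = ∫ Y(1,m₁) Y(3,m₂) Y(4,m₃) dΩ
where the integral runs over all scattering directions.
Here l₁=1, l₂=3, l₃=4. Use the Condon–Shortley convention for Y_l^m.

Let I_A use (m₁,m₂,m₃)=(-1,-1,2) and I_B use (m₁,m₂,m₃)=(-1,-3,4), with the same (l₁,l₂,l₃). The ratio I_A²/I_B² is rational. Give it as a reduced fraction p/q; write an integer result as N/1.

15/28

Shared (l₁,l₂,l₃)=(1,3,4): N and (l;000)² cancel in I_A²/I_B².
A: Δ = 0!·2!·6!/9! = 1/252; Racah Σ t=0..0: t=0:+1/96 = 1/96; ⇒ 3j(1 3 4; -1 -1 2)² = 5/84, sgn +1
B: Δ = 0!·2!·6!/9! = 1/252; Racah Σ t=0..0: t=0:+1/1440 = 1/1440; ⇒ 3j(1 3 4; -1 -3 4)² = 1/9, sgn +1
I_A²/I_B² = (5/84)/(1/9) = 15/28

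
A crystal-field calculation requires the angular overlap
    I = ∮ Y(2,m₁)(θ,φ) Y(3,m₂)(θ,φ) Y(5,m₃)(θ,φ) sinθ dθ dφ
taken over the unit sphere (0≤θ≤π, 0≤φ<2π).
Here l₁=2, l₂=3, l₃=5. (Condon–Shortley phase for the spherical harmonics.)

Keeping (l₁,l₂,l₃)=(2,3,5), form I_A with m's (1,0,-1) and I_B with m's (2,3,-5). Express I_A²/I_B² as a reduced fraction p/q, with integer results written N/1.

8/21

Same 2,3,5: normalisation and zero-m 3j drop out of the ratio.
A: Δ: 0! 4! 6! / 11! → 1/2310; sum: t=0:+1/216 = 1/216; 3j²(2 3 5; 1 0 -1) = Δ·Π!·Σ² = 8/231  (sign +1)
B: Δ: 0! 4! 6! / 11! → 1/2310; sum: t=0:+1/17280 = 1/17280; 3j²(2 3 5; 2 3 -5) = Δ·Π!·Σ² = 1/11  (sign +1)
I_A²/I_B² = (8/231)/(1/11) = 8/21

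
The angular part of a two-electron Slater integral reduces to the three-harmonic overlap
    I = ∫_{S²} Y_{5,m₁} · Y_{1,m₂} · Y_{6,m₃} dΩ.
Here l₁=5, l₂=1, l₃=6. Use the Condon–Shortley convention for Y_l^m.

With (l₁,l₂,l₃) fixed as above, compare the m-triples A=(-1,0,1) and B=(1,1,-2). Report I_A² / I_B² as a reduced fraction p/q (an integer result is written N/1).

l's match ⇒ only the (l;m) 3-j factors differ between A and B.
A: triangle coeff Δ(5,1,6) = 1/858; Σ_t [0,0]: t=0:+1/17280 = 1/17280; (3j)²=35/858 [(5 1 6; -1 0 1)], sign=-1
B: triangle coeff Δ(5,1,6) = 1/858; Σ_t [0,0]: t=0:+1/34560 = 1/34560; (3j)²=14/429 [(5 1 6; 1 1 -2)], sign=+1
I_A²/I_B² = (35/858)/(14/429) = 5/4

5/4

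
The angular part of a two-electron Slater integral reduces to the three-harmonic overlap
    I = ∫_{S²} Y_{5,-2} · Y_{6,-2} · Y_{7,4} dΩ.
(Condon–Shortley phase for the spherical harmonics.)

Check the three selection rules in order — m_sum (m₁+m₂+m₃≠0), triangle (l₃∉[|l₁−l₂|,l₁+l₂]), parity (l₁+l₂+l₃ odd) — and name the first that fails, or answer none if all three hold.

none

azimuthal sum: -2 − 2 + 4 = 0  ✓
1 ≤ 7 ≤ 11 (triangle on l)  ✓
L = 5 + 6 + 7 = 18 (even)  ✓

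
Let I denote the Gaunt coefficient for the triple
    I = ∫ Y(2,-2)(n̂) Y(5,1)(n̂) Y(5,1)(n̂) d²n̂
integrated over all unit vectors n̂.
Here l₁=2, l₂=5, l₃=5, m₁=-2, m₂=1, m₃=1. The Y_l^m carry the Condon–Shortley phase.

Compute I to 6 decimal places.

m-sum 0 ✓  L=12 even ✓  3≤5≤7 ✓
Π(2lᵢ+1) = 5×11×11 = 605
triangle coeff Δ(2,5,5) = 1/38610
Σ_t [0,2]: t=0:+1/2880 t=1:−1/576 t=2:+1/2880 = -1/960
(3j)²=10/429 [(2 5 5; 0 0 0)], sign=+1
Σ_t [2,2]: t=2:+1/2304 = 1/2304
(3j)²=5/143 [(2 5 5; -2 1 1)], sign=+1
⇒ 4πI² = 250/507
I = (+1)√(250/507/(4π)) = 0.19808933

0.198089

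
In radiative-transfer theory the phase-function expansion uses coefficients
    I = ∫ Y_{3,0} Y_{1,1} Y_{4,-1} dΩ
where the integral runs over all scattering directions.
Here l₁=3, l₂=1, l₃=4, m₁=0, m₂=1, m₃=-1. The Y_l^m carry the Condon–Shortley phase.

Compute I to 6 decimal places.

-0.194664

Checks pass: Σm=0; 8 even; l₃=4∈[2,4].
(2·3+1)(2·1+1)(2·4+1) = 189
Δ: 0! 6! 2! / 9! → 1/252
sum: t=0:+1/36 = 1/36
3j²(3 1 4; 0 0 0) = Δ·Π!·Σ² = 4/63  (sign +1)
sum: t=0:+1/72 = 1/72
3j²(3 1 4; 0 1 -1) = Δ·Π!·Σ² = 5/126  (sign -1)
combine: 4πI² = 189·4/63·5/126 = 10/21
take √, sign -1: I = -0.19466390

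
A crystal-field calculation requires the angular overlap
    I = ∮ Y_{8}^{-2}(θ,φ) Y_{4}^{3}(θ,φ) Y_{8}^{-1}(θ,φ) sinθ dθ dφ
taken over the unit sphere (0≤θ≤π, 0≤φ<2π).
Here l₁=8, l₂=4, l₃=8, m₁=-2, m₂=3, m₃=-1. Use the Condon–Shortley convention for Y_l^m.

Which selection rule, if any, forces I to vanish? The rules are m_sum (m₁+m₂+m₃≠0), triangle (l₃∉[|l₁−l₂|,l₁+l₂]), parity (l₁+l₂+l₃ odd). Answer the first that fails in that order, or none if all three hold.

none

m₁+m₂+m₃ = -2 + 3 − 1 = 0  ✓
triangle: |8−4|=4 ≤ l₃=8 ≤ 8+4=12  ✓
parity: l₁+l₂+l₃ = 20 is even  ✓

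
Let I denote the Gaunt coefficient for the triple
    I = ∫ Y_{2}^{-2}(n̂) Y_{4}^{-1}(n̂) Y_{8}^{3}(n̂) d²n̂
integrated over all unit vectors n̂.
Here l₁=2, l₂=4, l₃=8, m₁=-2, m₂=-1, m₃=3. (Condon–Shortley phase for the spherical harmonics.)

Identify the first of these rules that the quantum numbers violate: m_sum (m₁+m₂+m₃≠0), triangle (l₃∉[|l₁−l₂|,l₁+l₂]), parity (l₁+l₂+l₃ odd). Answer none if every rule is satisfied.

triangle

azimuthal sum: -2 − 1 + 3 = 0  ✓
2 ≤ 8 ≤ 6 (triangle on l)  ✗
L = 2 + 4 + 8 = 14 (even)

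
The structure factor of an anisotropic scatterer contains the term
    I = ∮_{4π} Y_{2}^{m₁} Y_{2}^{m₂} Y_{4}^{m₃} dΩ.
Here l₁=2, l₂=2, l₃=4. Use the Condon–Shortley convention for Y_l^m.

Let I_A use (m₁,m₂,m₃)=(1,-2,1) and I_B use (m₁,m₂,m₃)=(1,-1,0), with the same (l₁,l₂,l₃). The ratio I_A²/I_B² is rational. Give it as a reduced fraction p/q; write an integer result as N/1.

Same 2,2,4: normalisation and zero-m 3j drop out of the ratio.
A: Δ: 0! 4! 4! / 9! → 1/630; sum: t=0:+1/144 = 1/144; 3j²(2 2 4; 1 -2 1) = Δ·Π!·Σ² = 1/126  (sign -1)
B: Δ: 0! 4! 4! / 9! → 1/630; sum: t=0:+1/36 = 1/36; 3j²(2 2 4; 1 -1 0) = Δ·Π!·Σ² = 8/315  (sign +1)
I_A²/I_B² = (1/126)/(8/315) = 5/16

5/16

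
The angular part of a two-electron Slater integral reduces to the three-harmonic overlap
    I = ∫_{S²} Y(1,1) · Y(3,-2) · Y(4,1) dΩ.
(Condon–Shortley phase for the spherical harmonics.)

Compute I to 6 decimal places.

-0.106622

m-sum 0 ✓  L=8 even ✓  2≤4≤4 ✓
Π(2lᵢ+1) = 3×7×9 = 189
triangle coeff Δ(1,3,4) = 1/252
Σ_t [0,0]: t=0:+1/36 = 1/36
(3j)²=4/63 [(1 3 4; 0 0 0)], sign=+1
Σ_t [0,0]: t=0:+1/240 = 1/240
(3j)²=1/84 [(1 3 4; 1 -2 1)], sign=-1
⇒ 4πI² = 1/7
I = (-1)√(1/7/(4π)) = -0.10662181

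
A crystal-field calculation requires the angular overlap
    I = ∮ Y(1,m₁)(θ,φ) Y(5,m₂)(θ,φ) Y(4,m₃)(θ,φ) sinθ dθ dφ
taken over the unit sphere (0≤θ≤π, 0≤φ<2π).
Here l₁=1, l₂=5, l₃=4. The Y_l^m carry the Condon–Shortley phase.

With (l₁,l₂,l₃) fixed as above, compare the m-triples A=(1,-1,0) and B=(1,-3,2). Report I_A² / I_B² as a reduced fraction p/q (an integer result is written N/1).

15/28

l's match ⇒ only the (l;m) 3-j factors differ between A and B.
A: triangle coeff Δ(1,5,4) = 1/495; Σ_t [0,0]: t=0:+1/1152 = 1/1152; (3j)²=1/33 [(1 5 4; 1 -1 0)], sign=+1
B: triangle coeff Δ(1,5,4) = 1/495; Σ_t [0,0]: t=0:+1/2880 = 1/2880; (3j)²=28/495 [(1 5 4; 1 -3 2)], sign=+1
I_A²/I_B² = (1/33)/(28/495) = 15/28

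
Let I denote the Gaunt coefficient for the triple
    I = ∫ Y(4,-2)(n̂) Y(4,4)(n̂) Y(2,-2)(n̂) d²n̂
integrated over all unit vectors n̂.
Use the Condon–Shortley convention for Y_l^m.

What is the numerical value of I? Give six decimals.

-0.106180

m-sum 0 ✓  L=10 even ✓  0≤2≤8 ✓
Π(2lᵢ+1) = 9×9×5 = 405
triangle coeff Δ(4,4,2) = 1/13860
Σ_t [2,4]: t=2:+1/192 t=3:−1/36 t=4:+1/192 = -5/288
(3j)²=20/693 [(4 4 2; 0 0 0)], sign=-1
Σ_t [6,6]: t=6:+1/2880 = 1/2880
(3j)²=2/165 [(4 4 2; -2 4 -2)], sign=+1
⇒ 4πI² = 120/847
I = (-1)√(120/847/(4π)) = -0.10618031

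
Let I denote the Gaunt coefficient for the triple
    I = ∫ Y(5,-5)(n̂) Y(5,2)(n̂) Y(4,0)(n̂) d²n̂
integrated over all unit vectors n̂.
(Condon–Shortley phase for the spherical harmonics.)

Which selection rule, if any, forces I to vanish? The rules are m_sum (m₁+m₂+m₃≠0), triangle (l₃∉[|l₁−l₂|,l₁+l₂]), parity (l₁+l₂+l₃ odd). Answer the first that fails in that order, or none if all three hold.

m_sum

azimuthal sum: -5 + 2 + 0 = -3  ✗
0 ≤ 4 ≤ 10 (triangle on l)
L = 5 + 5 + 4 = 14 (even)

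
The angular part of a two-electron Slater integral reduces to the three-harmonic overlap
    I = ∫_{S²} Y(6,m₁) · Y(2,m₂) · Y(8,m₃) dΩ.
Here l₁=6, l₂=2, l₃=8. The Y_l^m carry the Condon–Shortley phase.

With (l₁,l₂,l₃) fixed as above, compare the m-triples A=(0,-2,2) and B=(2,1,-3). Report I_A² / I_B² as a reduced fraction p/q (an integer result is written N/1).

l's match ⇒ only the (l;m) 3-j factors differ between A and B.
A: triangle coeff Δ(6,2,8) = 1/30940; Σ_t [0,0]: t=0:+1/12441600 = 1/12441600; (3j)²=3/442 [(6 2 8; 0 -2 2)], sign=+1
B: triangle coeff Δ(6,2,8) = 1/30940; Σ_t [0,0]: t=0:+1/5806080 = 1/5806080; (3j)²=165/6188 [(6 2 8; 2 1 -3)], sign=-1
I_A²/I_B² = (3/442)/(165/6188) = 14/55

14/55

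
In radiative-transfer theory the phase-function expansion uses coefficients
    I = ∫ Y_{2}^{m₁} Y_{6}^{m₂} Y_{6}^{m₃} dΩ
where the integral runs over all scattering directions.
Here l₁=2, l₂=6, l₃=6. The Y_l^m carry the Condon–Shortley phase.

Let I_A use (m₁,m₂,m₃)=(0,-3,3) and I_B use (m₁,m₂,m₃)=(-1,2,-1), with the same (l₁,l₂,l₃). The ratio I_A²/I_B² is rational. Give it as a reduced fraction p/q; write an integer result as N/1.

l's match ⇒ only the (l;m) 3-j factors differ between A and B.
A: triangle coeff Δ(2,6,6) = 1/90090; Σ_t [0,2]: t=0:+1/120960 t=1:−1/80640 t=2:+1/1451520 = -1/290304; (3j)²=5/2002 [(2 6 6; 0 -3 3)], sign=+1
B: triangle coeff Δ(2,6,6) = 1/90090; Σ_t [1,2]: t=1:−1/60480 t=2:+1/34560 = 1/80640; (3j)²=6/1001 [(2 6 6; -1 2 -1)], sign=-1
I_A²/I_B² = (5/2002)/(6/1001) = 5/12

5/12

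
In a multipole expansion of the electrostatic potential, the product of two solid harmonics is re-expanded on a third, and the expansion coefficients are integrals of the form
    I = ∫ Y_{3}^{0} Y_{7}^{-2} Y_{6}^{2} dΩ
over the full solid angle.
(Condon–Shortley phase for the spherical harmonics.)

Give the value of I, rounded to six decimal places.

0.080527

Checks pass: Σm=0; 16 even; l₃=6∈[4,10].
(2·3+1)(2·7+1)(2·6+1) = 1365
Δ: 4! 2! 10! / 17! → 1/2042040
sum: t=1:−1/207360 t=2:+1/57600 t=3:−1/207360 = 1/129600
3j²(3 7 6; 0 0 0) = Δ·Π!·Σ² = 168/12155  (sign +1)
sum: t=1:−1/207360 t=2:+1/120960 t=3:−1/967680 = 1/414720
3j²(3 7 6; 0 -2 2) = Δ·Π!·Σ² = 21/4862  (sign +1)
combine: 4πI² = 1365·168/12155·21/4862 = 37044/454597
take √, sign +1: I = 0.08052685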